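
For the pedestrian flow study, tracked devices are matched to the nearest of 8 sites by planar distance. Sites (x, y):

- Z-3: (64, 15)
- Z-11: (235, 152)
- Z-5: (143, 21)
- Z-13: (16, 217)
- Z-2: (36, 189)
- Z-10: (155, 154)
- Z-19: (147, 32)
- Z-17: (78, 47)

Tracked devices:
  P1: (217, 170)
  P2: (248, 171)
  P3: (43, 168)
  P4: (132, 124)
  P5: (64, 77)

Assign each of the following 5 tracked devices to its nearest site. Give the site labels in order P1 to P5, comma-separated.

Z-11, Z-11, Z-2, Z-10, Z-17

P1 → Z-11 (d²=648.00)
P2 → Z-11 (d²=530.00)
P3 → Z-2 (d²=490.00)
P4 → Z-10 (d²=1429.00)
P5 → Z-17 (d²=1096.00)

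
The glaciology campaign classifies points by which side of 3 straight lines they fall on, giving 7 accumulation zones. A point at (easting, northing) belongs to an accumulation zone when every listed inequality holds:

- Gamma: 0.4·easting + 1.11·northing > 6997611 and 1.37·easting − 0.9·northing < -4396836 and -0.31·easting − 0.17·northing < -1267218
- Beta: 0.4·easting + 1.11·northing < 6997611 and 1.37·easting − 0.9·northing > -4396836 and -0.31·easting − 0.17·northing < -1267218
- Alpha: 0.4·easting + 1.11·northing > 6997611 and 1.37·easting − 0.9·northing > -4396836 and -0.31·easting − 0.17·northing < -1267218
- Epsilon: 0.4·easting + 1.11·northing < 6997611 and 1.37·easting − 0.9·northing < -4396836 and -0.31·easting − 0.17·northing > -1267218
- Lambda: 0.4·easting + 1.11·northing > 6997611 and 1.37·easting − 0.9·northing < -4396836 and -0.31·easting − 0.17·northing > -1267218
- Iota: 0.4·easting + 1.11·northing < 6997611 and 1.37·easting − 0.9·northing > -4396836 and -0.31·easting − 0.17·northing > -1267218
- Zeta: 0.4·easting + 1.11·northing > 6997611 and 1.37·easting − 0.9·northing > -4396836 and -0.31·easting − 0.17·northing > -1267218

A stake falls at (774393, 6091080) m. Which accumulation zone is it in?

0.4·774393 + 1.11·6091080 = 7070856.000, which is > 6997611
1.37·774393 − 0.9·6091080 = -4421053.590, which is < -4396836
-0.31·774393 − 0.17·6091080 = -1275545.430, which is < -1267218
This sign pattern matches Gamma.

Gamma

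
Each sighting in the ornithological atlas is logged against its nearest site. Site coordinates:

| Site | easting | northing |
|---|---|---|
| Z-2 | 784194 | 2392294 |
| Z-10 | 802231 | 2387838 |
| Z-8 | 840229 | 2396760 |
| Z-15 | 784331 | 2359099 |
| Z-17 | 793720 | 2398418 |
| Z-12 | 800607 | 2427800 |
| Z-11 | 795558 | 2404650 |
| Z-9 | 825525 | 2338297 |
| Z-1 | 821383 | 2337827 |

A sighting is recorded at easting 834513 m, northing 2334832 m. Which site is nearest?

Z-9

Squared distances to each site:
Z-2: 5833883205.000; Z-10: 3851763560.000; Z-8: 3867749840.000; Z-15: 3107120413.000; Z-17: 5707248245.000; Z-12: 9792665860.000; Z-11: 6392045149.000; Z-9: 92790369.000; Z-1: 181366925.000.
Minimum at Z-9.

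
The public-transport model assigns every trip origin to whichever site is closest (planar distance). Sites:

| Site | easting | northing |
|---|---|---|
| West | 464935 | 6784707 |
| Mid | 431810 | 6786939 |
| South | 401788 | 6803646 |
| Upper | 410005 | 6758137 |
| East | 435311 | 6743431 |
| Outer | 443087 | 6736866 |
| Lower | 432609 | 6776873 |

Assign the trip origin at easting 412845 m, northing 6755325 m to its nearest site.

Upper

Squared distances to each site:
West: 3576670024.000; Mid: 1359116221.000; South: 2457176290.000; Upper: 15972944.000; East: 646188392.000; Outer: 1255313245.000; Lower: 854932000.000.
Minimum at Upper.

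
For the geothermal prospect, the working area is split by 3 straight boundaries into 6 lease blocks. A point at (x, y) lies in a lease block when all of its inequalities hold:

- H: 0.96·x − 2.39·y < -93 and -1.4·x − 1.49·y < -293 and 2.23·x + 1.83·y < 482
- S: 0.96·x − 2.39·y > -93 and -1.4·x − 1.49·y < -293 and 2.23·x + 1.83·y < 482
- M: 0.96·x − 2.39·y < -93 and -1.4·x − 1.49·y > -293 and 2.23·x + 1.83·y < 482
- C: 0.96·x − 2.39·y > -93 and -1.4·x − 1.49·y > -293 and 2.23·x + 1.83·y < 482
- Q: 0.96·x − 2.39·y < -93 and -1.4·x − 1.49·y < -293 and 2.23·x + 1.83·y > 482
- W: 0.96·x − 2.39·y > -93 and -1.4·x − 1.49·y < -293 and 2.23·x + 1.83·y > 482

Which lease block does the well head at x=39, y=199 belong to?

H

0.96·39 − 2.39·199 = -438.170, which is < -93
-1.4·39 − 1.49·199 = -351.110, which is < -293
2.23·39 + 1.83·199 = 451.140, which is < 482
This sign pattern matches H.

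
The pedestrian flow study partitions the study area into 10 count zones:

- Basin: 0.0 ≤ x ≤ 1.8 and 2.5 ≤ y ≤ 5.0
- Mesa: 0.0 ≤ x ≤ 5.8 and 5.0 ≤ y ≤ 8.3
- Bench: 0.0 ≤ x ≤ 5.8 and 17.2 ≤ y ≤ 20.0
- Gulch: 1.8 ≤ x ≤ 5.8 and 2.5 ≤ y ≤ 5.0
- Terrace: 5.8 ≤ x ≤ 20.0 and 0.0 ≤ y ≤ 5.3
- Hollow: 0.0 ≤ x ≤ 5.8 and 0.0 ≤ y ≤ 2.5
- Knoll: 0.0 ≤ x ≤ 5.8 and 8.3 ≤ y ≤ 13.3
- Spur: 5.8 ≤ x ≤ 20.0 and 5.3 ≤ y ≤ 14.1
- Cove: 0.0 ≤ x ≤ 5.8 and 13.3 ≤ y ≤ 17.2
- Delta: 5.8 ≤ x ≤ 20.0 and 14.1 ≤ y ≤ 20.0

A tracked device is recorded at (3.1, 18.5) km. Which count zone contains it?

Bench

The point has x = 3.1 and y = 18.5.
Only Bench satisfies 0.0 ≤ x ≤ 5.8 and 17.2 ≤ y ≤ 20.0.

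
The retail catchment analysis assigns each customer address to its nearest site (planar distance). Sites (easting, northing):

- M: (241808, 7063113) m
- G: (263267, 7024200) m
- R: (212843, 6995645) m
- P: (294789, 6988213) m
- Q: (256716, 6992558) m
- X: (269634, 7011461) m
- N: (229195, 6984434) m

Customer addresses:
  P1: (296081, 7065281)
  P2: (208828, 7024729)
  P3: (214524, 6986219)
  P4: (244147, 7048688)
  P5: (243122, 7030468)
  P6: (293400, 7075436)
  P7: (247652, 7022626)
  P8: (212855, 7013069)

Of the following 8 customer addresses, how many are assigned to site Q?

0

P1 → G
P2 → R
P3 → R
P4 → M
P5 → G
P6 → M
P7 → G
P8 → R
0 of the 8 go to Q.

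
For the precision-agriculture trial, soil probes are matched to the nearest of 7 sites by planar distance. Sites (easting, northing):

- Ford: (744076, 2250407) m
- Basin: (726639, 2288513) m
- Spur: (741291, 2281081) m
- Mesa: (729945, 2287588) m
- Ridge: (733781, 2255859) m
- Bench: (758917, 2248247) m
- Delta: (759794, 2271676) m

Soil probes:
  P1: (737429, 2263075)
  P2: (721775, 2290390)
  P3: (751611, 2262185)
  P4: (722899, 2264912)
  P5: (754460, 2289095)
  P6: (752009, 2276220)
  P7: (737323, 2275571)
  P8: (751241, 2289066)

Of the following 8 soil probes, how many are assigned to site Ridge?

P1 → Ridge
P2 → Basin
P3 → Delta
P4 → Ridge
P5 → Spur
P6 → Delta
P7 → Spur
P8 → Spur
2 of the 8 go to Ridge.

2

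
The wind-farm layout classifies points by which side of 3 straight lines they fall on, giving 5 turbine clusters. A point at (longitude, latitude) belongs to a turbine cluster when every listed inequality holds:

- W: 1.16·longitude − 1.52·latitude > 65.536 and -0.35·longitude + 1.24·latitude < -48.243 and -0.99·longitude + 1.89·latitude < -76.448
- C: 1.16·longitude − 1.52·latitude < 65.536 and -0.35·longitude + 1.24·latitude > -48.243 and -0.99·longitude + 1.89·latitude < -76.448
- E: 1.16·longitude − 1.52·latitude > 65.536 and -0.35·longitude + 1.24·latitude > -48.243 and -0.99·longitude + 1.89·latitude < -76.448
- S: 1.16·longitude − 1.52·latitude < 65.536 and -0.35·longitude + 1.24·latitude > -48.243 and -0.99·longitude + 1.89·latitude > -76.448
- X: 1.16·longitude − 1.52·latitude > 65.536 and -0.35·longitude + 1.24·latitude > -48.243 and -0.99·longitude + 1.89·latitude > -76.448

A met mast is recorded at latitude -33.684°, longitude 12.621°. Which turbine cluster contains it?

1.16·12.621 − 1.52·-33.684 = 65.840, which is > 65.536
-0.35·12.621 + 1.24·-33.684 = -46.186, which is > -48.243
-0.99·12.621 + 1.89·-33.684 = -76.158, which is > -76.448
This sign pattern matches X.

X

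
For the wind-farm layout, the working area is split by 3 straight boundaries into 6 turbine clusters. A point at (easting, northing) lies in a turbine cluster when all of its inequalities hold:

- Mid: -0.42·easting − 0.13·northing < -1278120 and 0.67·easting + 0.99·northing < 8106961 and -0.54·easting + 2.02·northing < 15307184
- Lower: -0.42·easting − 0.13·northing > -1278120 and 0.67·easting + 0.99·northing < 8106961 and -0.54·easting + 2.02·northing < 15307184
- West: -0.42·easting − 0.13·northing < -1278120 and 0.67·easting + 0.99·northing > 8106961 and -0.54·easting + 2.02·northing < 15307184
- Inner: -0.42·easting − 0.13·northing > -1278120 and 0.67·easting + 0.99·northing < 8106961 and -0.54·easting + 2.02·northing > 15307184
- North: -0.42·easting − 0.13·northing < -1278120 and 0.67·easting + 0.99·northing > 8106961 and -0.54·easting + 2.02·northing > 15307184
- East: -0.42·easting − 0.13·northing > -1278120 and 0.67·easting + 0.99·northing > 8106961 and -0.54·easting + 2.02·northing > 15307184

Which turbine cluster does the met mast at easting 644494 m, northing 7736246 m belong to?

Lower

-0.42·644494 − 0.13·7736246 = -1276399.460, which is > -1278120
0.67·644494 + 0.99·7736246 = 8090694.520, which is < 8106961
-0.54·644494 + 2.02·7736246 = 15279190.160, which is < 15307184
This sign pattern matches Lower.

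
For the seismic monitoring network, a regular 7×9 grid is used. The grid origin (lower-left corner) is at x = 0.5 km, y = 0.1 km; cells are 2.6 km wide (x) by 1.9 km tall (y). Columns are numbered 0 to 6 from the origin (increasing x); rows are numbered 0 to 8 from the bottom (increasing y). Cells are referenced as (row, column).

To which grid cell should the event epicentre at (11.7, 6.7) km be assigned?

Column index: ⌊(11.7 − 0.5) / 2.6⌋ = ⌊4.308⌋ = 4
Row offset from origin: ⌊(6.7 − 0.1) / 1.9⌋ = ⌊3.474⌋ = 3 → row 3

(3, 4)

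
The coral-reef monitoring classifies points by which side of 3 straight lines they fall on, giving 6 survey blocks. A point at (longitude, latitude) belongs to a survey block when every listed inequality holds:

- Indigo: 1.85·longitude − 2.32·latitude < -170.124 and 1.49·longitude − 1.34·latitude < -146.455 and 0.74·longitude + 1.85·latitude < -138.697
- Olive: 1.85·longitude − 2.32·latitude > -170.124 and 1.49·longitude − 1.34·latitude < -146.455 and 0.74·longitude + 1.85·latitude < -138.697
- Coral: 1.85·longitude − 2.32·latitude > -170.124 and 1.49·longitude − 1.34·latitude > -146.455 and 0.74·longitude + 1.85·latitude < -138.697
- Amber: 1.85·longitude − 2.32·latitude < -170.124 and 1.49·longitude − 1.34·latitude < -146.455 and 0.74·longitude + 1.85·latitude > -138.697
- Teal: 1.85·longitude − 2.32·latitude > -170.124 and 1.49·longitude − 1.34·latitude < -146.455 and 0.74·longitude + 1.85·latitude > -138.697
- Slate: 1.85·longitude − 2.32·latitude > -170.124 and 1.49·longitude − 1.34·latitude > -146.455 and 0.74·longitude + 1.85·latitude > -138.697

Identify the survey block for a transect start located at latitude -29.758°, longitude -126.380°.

1.85·-126.380 − 2.32·-29.758 = -164.764, which is > -170.124
1.49·-126.380 − 1.34·-29.758 = -148.430, which is < -146.455
0.74·-126.380 + 1.85·-29.758 = -148.573, which is < -138.697
This sign pattern matches Olive.

Olive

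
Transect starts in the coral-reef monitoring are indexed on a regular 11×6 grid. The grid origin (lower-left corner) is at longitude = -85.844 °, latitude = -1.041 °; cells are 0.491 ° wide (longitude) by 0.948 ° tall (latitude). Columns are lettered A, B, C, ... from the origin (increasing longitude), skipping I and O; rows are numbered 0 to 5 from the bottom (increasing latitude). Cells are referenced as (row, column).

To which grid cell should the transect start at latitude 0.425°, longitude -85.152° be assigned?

(1, B)

Column index: ⌊(-85.152 − -85.844) / 0.491⌋ = ⌊1.409⌋ = 1 → column B
Row offset from origin: ⌊(0.425 − -1.041) / 0.948⌋ = ⌊1.546⌋ = 1 → row 1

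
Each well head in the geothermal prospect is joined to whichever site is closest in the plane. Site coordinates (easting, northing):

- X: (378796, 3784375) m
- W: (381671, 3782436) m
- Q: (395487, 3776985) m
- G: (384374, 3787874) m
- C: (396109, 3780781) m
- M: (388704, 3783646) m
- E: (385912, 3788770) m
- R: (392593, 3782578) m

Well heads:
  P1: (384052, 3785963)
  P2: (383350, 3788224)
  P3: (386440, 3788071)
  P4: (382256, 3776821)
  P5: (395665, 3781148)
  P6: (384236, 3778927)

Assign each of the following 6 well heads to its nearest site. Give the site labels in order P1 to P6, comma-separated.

G, G, E, W, C, W

P1 → G (d²=3755605.00)
P2 → G (d²=1171076.00)
P3 → E (d²=767385.00)
P4 → W (d²=31870450.00)
P5 → C (d²=331825.00)
P6 → W (d²=18892306.00)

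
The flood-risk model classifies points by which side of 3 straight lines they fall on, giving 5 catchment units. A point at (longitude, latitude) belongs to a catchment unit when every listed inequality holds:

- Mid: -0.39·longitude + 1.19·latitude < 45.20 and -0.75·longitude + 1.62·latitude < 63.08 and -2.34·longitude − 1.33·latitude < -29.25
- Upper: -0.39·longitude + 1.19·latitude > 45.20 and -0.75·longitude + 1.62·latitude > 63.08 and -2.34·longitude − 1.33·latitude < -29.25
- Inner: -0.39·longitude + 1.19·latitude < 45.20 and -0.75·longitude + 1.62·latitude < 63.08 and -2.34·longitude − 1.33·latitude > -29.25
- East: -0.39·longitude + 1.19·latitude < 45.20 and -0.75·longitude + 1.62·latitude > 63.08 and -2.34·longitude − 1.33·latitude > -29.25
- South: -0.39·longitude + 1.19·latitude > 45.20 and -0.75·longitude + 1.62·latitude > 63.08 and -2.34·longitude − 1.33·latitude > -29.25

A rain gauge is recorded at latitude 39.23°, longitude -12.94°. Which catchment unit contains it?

South

-0.39·-12.94 + 1.19·39.23 = 51.730, which is > 45.20
-0.75·-12.94 + 1.62·39.23 = 73.258, which is > 63.08
-2.34·-12.94 − 1.33·39.23 = -21.896, which is > -29.25
This sign pattern matches South.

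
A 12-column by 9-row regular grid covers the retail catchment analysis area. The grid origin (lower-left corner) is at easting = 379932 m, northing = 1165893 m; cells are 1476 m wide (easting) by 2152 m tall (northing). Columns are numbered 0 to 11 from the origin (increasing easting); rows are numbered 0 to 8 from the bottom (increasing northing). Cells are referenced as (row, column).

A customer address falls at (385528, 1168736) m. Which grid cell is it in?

Column index: ⌊(385528 − 379932) / 1476⌋ = ⌊3.791⌋ = 3
Row offset from origin: ⌊(1168736 − 1165893) / 2152⌋ = ⌊1.321⌋ = 1 → row 1

(1, 3)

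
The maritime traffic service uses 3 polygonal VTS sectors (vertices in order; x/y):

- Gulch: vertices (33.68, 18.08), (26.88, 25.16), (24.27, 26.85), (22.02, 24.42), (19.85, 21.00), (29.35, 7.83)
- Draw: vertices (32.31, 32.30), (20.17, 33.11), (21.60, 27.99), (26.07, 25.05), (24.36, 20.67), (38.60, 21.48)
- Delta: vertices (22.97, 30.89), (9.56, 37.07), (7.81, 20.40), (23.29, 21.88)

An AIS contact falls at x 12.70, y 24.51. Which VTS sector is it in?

Cast a ray rightward from (12.70, 24.51). For each polygon, the edges (by vertex number in listed order) whose endpoints lie on opposite sides of y = 24.51, where each meets that height, and whether that is right or left of the point:
Gulch: 1–2 at x≈27.504 (right), 3–4 at x≈22.103 (right) → 2 crossings.
Draw: 4–5 at x≈25.859 (right), 6–1 at x≈36.839 (right) → 2 crossings.
Delta: 2–3 at x≈8.241 (left), 4–1 at x≈23.197 (right) → 1 crossing.
Only Delta has an odd count, so the point is inside Delta.

Delta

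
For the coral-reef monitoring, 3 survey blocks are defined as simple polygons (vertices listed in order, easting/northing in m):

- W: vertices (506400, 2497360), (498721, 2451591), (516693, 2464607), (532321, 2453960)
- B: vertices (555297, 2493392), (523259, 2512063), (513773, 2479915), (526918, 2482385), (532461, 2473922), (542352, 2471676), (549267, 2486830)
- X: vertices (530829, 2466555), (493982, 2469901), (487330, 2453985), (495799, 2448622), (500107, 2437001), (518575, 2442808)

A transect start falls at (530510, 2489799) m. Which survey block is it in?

Cast a ray rightward from (530510, 2489799). For each polygon, the edges (by vertex number in listed order) whose endpoints lie on opposite sides of northing = 2489799, where each meets that height, and whether that is right or left of the point:
W: 1–2 at easting≈505131.4 (left), 4–1 at easting≈510915.9 (left) → 0 crossings.
B: 2–3 at easting≈516689.5 (left), 7–1 at easting≈551995.3 (right) → 1 crossing.
X: no edge straddles that height → 0 crossings.
Only B has an odd count, so the point is inside B.

B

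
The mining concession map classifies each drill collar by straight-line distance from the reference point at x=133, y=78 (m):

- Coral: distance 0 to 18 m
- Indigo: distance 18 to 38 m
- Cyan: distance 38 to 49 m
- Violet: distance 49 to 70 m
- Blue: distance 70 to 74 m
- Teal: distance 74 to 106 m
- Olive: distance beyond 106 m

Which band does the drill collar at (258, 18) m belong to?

Distance = √((258−133)² + (18−78)²) = √(15625.000 + 3600.000) = 138.654 m.
106 ≤ 138.654 < ∞ → Olive.

Olive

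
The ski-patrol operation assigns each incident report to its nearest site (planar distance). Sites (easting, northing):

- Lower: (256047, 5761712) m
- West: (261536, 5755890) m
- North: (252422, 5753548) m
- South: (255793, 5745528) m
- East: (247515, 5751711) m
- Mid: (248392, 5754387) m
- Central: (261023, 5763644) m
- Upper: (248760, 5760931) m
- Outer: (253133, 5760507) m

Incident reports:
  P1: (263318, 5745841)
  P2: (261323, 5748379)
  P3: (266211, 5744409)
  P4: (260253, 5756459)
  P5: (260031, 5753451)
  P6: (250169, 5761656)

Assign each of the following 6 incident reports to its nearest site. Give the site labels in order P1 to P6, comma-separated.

P1 → South (d²=56723594.00)
P2 → South (d²=38709101.00)
P3 → South (d²=109786885.00)
P4 → West (d²=1969850.00)
P5 → West (d²=8213746.00)
P6 → Upper (d²=2510906.00)

South, South, South, West, West, Upper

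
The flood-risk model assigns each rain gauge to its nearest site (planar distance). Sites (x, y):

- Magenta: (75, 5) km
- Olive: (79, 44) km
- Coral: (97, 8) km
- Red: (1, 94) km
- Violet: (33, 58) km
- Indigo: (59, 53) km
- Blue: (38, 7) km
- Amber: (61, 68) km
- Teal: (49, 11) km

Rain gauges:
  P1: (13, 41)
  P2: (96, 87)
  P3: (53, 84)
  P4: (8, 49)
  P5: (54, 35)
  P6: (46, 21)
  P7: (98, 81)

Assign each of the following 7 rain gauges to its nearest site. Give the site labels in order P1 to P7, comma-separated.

Violet, Amber, Amber, Violet, Indigo, Teal, Amber

P1 → Violet (d²=689.00)
P2 → Amber (d²=1586.00)
P3 → Amber (d²=320.00)
P4 → Violet (d²=706.00)
P5 → Indigo (d²=349.00)
P6 → Teal (d²=109.00)
P7 → Amber (d²=1538.00)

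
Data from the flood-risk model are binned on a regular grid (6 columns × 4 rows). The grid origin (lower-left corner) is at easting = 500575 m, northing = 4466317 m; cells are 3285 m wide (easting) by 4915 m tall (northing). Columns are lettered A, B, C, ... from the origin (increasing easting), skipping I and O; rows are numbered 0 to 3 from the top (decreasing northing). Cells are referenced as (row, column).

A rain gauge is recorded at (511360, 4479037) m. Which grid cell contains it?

(1, D)

Column index: ⌊(511360 − 500575) / 3285⌋ = ⌊3.283⌋ = 3 → column D
Row offset from origin: ⌊(4479037 − 4466317) / 4915⌋ = ⌊2.588⌋ = 2 → row 1 (counted from top)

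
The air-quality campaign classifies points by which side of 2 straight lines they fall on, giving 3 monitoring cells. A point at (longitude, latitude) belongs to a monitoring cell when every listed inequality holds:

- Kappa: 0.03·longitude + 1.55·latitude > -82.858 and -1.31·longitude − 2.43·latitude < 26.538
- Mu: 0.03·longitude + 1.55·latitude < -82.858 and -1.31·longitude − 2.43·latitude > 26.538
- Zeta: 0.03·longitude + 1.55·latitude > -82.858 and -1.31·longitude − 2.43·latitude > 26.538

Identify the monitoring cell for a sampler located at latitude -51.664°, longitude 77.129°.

Kappa

0.03·77.129 + 1.55·-51.664 = -77.765, which is > -82.858
-1.31·77.129 − 2.43·-51.664 = 24.505, which is < 26.538
This sign pattern matches Kappa.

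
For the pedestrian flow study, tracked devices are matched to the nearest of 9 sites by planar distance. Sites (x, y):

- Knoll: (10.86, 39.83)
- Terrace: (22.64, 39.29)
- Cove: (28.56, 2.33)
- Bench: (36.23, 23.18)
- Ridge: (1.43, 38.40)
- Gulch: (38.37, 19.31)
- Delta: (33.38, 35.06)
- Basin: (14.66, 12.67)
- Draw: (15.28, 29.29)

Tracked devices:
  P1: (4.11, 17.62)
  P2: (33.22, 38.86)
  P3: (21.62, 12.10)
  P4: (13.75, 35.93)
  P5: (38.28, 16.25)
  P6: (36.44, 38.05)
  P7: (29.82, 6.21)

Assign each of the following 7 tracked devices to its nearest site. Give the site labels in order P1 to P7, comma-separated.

Basin, Delta, Basin, Knoll, Gulch, Delta, Cove

P1 → Basin (d²=135.81)
P2 → Delta (d²=14.47)
P3 → Basin (d²=48.77)
P4 → Knoll (d²=23.56)
P5 → Gulch (d²=9.37)
P6 → Delta (d²=18.30)
P7 → Cove (d²=16.64)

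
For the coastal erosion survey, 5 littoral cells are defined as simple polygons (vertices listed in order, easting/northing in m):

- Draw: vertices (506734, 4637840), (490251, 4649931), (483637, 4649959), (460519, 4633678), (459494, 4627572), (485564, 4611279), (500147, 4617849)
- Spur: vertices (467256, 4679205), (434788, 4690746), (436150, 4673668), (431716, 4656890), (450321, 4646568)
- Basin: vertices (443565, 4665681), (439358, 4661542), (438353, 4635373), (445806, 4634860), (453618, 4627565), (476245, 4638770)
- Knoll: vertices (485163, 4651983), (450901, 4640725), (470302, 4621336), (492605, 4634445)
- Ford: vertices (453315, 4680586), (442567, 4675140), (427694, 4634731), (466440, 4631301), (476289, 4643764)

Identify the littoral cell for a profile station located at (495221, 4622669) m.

Cast a ray rightward from (495221, 4622669). For each polygon, the edges (by vertex number in listed order) whose endpoints lie on opposite sides of northing = 4622669, where each meets that height, and whether that is right or left of the point:
Draw: 5–6 at easting≈467339.2 (left), 7–1 at easting≈501735.2 (right) → 1 crossing.
Spur: no edge straddles that height → 0 crossings.
Basin: no edge straddles that height → 0 crossings.
Knoll: 2–3 at easting≈468968.2 (left), 3–4 at easting≈472569.9 (left) → 0 crossings.
Ford: no edge straddles that height → 0 crossings.
Only Draw has an odd count, so the point is inside Draw.

Draw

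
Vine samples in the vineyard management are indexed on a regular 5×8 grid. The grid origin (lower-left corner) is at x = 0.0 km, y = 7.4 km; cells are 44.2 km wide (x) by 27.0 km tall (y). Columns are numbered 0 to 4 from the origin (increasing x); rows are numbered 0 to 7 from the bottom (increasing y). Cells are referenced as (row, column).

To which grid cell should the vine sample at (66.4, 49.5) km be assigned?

(1, 1)

Column index: ⌊(66.4 − 0.0) / 44.2⌋ = ⌊1.502⌋ = 1
Row offset from origin: ⌊(49.5 − 7.4) / 27.0⌋ = ⌊1.559⌋ = 1 → row 1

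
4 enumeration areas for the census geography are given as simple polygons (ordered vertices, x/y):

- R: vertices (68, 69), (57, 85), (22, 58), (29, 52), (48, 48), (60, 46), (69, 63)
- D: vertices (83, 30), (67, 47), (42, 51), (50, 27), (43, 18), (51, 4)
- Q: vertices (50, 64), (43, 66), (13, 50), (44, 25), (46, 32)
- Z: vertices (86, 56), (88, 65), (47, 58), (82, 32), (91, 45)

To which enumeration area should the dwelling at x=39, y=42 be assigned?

Q

Cast a ray rightward from (39, 42). For each polygon, the edges (by vertex number in listed order) whose endpoints lie on opposite sides of y = 42, where each meets that height, and whether that is right or left of the point:
R: no edge straddles that height → 0 crossings.
D: 1–2 at x≈71.7 (right), 3–4 at x≈45.0 (right) → 2 crossings.
Q: 3–4 at x≈22.9 (left), 5–1 at x≈47.2 (right) → 1 crossing.
Z: 3–4 at x≈68.5 (right), 4–5 at x≈88.9 (right) → 2 crossings.
Only Q has an odd count, so the point is inside Q.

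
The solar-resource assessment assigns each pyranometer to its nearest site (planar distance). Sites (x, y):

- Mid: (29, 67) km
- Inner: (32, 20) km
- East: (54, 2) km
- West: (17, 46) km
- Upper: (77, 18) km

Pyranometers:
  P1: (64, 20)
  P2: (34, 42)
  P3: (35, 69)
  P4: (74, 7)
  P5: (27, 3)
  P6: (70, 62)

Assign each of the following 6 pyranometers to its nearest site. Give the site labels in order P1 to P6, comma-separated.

P1 → Upper (d²=173.00)
P2 → West (d²=305.00)
P3 → Mid (d²=40.00)
P4 → Upper (d²=130.00)
P5 → Inner (d²=314.00)
P6 → Mid (d²=1706.00)

Upper, West, Mid, Upper, Inner, Mid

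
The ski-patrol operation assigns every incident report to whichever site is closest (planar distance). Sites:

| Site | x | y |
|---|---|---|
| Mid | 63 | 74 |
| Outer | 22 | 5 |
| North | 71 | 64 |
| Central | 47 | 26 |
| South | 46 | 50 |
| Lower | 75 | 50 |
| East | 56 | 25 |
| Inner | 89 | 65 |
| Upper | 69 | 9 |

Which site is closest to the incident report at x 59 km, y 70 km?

Squared distances to each site:
Mid: 32.000; Outer: 5594.000; North: 180.000; Central: 2080.000; South: 569.000; Lower: 656.000; East: 2034.000; Inner: 925.000; Upper: 3821.000.
Minimum at Mid.

Mid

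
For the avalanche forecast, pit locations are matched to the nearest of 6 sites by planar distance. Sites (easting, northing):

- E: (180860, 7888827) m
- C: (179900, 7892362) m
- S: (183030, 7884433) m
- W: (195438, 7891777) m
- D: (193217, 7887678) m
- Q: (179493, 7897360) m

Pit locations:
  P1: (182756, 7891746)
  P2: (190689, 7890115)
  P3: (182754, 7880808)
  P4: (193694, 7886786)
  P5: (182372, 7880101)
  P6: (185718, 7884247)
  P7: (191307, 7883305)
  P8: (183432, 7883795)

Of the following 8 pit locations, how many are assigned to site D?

P1 → C
P2 → D
P3 → S
P4 → D
P5 → S
P6 → S
P7 → D
P8 → S
3 of the 8 go to D.

3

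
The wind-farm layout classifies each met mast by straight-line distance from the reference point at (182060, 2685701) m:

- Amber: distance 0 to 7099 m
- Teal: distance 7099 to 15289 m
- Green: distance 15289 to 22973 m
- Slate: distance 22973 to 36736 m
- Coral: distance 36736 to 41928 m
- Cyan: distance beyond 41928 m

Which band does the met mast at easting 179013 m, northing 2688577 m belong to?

Amber

Distance = √((179013−182060)² + (2688577−2685701)²) = √(9284209.000 + 8271376.000) = 4189.939 m.
0 ≤ 4189.939 < 7099 → Amber.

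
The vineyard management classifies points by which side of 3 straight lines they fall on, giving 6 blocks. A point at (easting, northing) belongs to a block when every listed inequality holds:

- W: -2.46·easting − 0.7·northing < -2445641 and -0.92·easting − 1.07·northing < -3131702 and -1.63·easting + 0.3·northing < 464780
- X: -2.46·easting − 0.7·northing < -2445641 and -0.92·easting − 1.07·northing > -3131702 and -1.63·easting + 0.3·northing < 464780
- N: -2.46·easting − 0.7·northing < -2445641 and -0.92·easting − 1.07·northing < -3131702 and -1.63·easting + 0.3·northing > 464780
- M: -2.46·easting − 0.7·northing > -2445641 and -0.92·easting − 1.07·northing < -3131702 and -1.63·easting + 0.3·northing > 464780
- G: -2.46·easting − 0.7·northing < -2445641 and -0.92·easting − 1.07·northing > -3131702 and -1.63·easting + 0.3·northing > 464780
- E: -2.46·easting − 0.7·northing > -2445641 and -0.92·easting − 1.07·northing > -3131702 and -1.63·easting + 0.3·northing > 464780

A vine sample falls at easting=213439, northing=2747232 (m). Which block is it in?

N

-2.46·213439 − 0.7·2747232 = -2448122.340, which is < -2445641
-0.92·213439 − 1.07·2747232 = -3135902.120, which is < -3131702
-1.63·213439 + 0.3·2747232 = 476264.030, which is > 464780
This sign pattern matches N.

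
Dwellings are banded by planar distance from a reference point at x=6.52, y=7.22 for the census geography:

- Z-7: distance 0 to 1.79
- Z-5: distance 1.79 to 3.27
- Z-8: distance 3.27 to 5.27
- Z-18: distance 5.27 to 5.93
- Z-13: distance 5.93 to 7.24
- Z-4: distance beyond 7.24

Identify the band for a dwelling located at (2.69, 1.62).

Distance = √((2.69−6.52)² + (1.62−7.22)²) = √(14.669 + 31.360) = 6.784.
5.93 ≤ 6.784 < 7.24 → Z-13.

Z-13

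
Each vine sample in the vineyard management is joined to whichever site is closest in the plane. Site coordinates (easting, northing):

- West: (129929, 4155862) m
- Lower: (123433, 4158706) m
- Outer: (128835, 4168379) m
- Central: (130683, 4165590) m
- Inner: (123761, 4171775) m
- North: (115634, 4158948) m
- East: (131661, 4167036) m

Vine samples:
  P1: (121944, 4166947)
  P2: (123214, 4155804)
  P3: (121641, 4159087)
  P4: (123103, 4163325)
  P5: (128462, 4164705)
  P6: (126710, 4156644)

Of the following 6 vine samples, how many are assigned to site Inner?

1

P1 → Inner
P2 → Lower
P3 → Lower
P4 → Lower
P5 → Central
P6 → West
1 of the 6 goes to Inner.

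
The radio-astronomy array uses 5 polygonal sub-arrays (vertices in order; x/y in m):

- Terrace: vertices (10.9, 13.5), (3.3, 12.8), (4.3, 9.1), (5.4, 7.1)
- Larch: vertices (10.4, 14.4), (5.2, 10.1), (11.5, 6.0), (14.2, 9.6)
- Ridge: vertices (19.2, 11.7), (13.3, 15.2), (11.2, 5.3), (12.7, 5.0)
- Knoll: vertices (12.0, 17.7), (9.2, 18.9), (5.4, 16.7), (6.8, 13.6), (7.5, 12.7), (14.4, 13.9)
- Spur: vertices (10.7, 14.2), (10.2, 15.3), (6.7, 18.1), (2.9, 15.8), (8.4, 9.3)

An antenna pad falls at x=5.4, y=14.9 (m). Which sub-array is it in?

Spur

Cast a ray rightward from (5.4, 14.9). For each polygon, the edges (by vertex number in listed order) whose endpoints lie on opposite sides of y = 14.9, where each meets that height, and whether that is right or left of the point:
Terrace: no edge straddles that height → 0 crossings.
Larch: no edge straddles that height → 0 crossings.
Ridge: 1–2 at x≈13.81 (right), 2–3 at x≈13.24 (right) → 2 crossings.
Knoll: 3–4 at x≈6.21 (right), 6–1 at x≈13.77 (right) → 2 crossings.
Spur: 1–2 at x≈10.38 (right), 4–5 at x≈3.66 (left) → 1 crossing.
Only Spur has an odd count, so the point is inside Spur.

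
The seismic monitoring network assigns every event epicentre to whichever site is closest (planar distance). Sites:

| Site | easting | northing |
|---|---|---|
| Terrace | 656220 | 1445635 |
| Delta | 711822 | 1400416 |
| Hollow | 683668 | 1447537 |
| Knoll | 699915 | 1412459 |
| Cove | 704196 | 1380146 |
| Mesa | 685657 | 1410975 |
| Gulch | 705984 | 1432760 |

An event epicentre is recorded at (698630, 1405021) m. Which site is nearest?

Knoll

Squared distances to each site:
Terrace: 3448105096.000; Delta: 195234889.000; Hollow: 2031471700.000; Knoll: 56975069.000; Cove: 649745981.000; Mesa: 203748845.000; Gulch: 823533437.000.
Minimum at Knoll.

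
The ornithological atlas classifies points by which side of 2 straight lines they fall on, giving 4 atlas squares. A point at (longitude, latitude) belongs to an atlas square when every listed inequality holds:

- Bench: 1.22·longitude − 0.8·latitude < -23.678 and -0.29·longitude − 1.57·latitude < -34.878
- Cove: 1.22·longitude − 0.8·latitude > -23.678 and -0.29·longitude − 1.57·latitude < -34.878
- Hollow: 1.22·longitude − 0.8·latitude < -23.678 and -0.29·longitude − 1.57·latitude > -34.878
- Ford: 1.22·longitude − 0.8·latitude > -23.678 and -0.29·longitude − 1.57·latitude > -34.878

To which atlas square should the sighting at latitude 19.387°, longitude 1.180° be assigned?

1.22·1.180 − 0.8·19.387 = -14.070, which is > -23.678
-0.29·1.180 − 1.57·19.387 = -30.780, which is > -34.878
This sign pattern matches Ford.

Ford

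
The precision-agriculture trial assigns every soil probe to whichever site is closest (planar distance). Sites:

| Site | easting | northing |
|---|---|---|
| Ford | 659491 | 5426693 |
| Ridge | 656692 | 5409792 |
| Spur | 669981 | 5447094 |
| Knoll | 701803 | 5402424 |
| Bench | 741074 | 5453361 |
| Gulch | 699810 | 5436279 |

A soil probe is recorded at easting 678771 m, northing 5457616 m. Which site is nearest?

Squared distances to each site:
Ford: 1327950329.000; Ridge: 2774617217.000; Spur: 187976584.000; Knoll: 3576629888.000; Bench: 3899768834.000; Gulch: 897907090.000.
Minimum at Spur.

Spur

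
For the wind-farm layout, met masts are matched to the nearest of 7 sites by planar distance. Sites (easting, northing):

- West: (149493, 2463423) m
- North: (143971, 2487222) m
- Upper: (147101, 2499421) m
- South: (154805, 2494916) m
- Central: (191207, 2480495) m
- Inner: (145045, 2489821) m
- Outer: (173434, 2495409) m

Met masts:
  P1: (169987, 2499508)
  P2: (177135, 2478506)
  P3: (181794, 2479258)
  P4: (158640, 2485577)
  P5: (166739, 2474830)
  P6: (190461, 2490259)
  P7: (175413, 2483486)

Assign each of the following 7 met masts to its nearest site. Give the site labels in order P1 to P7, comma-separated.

Outer, Central, Central, South, West, Central, Outer

P1 → Outer (d²=28683610.00)
P2 → Central (d²=201977305.00)
P3 → Central (d²=90134738.00)
P4 → South (d²=101924146.00)
P5 → West (d²=427544165.00)
P6 → Central (d²=95892212.00)
P7 → Outer (d²=146074370.00)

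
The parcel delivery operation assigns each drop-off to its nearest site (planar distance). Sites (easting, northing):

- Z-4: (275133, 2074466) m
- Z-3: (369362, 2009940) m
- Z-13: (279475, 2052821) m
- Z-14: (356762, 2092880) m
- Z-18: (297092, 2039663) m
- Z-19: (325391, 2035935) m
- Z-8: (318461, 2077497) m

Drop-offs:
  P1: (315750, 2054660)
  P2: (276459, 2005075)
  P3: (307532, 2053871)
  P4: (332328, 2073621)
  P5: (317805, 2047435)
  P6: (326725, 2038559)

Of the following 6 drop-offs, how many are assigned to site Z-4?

P1 → Z-19
P2 → Z-18
P3 → Z-18
P4 → Z-8
P5 → Z-19
P6 → Z-19
0 of the 6 go to Z-4.

0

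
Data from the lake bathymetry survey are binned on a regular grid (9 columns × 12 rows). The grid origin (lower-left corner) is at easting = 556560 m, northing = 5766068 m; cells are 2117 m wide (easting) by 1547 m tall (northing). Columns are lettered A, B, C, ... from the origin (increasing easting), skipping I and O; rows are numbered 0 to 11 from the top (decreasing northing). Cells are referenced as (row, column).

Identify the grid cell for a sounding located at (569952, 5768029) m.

(10, G)

Column index: ⌊(569952 − 556560) / 2117⌋ = ⌊6.326⌋ = 6 → column G
Row offset from origin: ⌊(5768029 − 5766068) / 1547⌋ = ⌊1.268⌋ = 1 → row 10 (counted from top)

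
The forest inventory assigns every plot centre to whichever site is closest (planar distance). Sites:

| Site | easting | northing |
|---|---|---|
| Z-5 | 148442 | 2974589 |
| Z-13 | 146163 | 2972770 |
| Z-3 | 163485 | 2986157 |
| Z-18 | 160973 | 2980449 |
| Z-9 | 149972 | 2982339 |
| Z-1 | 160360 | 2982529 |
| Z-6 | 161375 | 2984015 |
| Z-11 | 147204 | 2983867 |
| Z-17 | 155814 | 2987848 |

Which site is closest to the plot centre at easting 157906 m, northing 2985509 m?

Z-17

Squared distances to each site:
Z-5: 208813696.000; Z-13: 300180170.000; Z-3: 31545145.000; Z-18: 35010089.000; Z-9: 72997256.000; Z-1: 14902516.000; Z-6: 14265997.000; Z-11: 117228968.000; Z-17: 9847385.000.
Minimum at Z-17.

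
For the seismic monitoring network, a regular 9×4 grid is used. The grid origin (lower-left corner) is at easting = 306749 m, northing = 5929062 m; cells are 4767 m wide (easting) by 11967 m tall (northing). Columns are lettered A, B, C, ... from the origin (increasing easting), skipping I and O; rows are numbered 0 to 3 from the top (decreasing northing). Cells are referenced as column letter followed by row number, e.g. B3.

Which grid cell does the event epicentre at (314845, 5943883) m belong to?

B2

Column index: ⌊(314845 − 306749) / 4767⌋ = ⌊1.698⌋ = 1 → column B
Row offset from origin: ⌊(5943883 − 5929062) / 11967⌋ = ⌊1.238⌋ = 1 → row 2 (counted from top)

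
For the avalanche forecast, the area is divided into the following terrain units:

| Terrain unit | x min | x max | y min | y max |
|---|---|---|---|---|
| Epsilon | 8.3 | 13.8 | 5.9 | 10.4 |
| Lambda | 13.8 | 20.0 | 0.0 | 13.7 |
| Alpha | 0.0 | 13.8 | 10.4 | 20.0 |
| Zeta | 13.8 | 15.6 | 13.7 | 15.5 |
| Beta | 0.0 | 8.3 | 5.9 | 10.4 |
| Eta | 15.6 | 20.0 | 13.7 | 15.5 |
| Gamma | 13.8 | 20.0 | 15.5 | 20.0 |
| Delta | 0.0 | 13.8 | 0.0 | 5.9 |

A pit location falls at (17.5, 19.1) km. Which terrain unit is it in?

The point has x = 17.5 and y = 19.1.
Only Gamma satisfies 13.8 ≤ x ≤ 20.0 and 15.5 ≤ y ≤ 20.0.

Gamma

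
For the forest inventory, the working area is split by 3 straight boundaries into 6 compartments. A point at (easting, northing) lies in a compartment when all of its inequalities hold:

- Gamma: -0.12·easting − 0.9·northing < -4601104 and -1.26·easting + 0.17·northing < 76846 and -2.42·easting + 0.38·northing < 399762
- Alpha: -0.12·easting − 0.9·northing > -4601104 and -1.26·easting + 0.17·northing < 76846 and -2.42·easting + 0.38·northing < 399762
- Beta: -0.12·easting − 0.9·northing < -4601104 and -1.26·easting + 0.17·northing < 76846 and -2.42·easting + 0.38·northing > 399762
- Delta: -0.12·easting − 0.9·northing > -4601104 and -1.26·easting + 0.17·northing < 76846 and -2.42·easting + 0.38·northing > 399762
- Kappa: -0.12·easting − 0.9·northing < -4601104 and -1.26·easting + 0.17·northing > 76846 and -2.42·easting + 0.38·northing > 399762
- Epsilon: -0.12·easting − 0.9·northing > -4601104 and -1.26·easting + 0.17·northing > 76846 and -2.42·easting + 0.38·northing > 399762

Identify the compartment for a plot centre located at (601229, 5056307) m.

-0.12·601229 − 0.9·5056307 = -4622823.780, which is < -4601104
-1.26·601229 + 0.17·5056307 = 102023.650, which is > 76846
-2.42·601229 + 0.38·5056307 = 466422.480, which is > 399762
This sign pattern matches Kappa.

Kappa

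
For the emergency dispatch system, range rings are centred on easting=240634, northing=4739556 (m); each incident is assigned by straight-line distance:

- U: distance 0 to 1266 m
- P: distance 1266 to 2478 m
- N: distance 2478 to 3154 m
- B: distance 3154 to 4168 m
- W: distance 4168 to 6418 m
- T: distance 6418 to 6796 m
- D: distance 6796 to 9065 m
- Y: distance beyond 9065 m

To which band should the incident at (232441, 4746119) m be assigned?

Y

Distance = √((232441−240634)² + (4746119−4739556)²) = √(67125249.000 + 43072969.000) = 10497.534 m.
9065 ≤ 10497.534 < ∞ → Y.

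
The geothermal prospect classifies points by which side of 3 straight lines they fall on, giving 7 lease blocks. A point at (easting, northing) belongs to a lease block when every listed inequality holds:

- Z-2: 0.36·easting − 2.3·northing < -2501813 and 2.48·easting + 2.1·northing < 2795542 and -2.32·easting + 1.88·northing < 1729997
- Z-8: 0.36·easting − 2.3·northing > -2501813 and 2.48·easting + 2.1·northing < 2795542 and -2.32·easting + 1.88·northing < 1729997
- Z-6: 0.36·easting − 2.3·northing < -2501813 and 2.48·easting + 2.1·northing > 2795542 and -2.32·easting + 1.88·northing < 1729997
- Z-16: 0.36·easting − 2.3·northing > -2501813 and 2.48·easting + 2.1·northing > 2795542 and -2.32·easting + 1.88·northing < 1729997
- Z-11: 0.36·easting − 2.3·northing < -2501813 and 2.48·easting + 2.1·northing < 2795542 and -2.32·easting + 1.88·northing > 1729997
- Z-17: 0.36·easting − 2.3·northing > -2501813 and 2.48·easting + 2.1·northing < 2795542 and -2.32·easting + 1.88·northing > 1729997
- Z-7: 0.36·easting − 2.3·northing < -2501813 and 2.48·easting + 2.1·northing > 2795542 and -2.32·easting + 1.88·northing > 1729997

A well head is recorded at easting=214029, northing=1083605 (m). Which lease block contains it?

Z-16

0.36·214029 − 2.3·1083605 = -2415241.060, which is > -2501813
2.48·214029 + 2.1·1083605 = 2806362.420, which is > 2795542
-2.32·214029 + 1.88·1083605 = 1540630.120, which is < 1729997
This sign pattern matches Z-16.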